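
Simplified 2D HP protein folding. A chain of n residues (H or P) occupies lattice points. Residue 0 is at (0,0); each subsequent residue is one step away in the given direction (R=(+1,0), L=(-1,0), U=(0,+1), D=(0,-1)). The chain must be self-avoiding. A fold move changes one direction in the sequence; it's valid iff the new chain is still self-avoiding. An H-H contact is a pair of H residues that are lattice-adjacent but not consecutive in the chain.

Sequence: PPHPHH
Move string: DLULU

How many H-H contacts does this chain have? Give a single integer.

Answer: 0

Derivation:
Positions: [(0, 0), (0, -1), (-1, -1), (-1, 0), (-2, 0), (-2, 1)]
No H-H contacts found.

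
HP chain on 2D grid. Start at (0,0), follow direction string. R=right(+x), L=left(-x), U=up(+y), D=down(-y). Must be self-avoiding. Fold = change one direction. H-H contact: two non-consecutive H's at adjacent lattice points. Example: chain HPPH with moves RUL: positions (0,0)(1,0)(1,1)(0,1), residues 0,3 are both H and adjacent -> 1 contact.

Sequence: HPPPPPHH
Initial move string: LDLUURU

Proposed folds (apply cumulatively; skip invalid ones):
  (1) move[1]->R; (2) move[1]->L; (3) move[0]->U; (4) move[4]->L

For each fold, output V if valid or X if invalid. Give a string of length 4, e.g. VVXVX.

Answer: XVVX

Derivation:
Initial: LDLUURU -> [(0, 0), (-1, 0), (-1, -1), (-2, -1), (-2, 0), (-2, 1), (-1, 1), (-1, 2)]
Fold 1: move[1]->R => LRLUURU INVALID (collision), skipped
Fold 2: move[1]->L => LLLUURU VALID
Fold 3: move[0]->U => ULLUURU VALID
Fold 4: move[4]->L => ULLULRU INVALID (collision), skipped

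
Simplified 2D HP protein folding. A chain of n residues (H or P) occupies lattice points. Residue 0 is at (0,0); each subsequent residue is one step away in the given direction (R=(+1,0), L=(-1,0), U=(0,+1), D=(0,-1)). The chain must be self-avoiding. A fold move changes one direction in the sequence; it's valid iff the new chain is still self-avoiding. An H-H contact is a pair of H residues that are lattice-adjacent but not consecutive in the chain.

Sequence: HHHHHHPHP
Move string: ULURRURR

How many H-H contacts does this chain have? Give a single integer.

Answer: 1

Derivation:
Positions: [(0, 0), (0, 1), (-1, 1), (-1, 2), (0, 2), (1, 2), (1, 3), (2, 3), (3, 3)]
H-H contact: residue 1 @(0,1) - residue 4 @(0, 2)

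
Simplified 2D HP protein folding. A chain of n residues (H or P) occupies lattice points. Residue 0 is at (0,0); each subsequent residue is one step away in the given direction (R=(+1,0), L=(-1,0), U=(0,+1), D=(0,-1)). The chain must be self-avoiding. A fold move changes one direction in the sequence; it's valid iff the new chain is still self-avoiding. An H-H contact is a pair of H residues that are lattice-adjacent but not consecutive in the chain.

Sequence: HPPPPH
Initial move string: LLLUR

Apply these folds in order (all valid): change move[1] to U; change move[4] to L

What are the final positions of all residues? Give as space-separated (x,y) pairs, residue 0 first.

Answer: (0,0) (-1,0) (-1,1) (-2,1) (-2,2) (-3,2)

Derivation:
Initial moves: LLLUR
Fold: move[1]->U => LULUR (positions: [(0, 0), (-1, 0), (-1, 1), (-2, 1), (-2, 2), (-1, 2)])
Fold: move[4]->L => LULUL (positions: [(0, 0), (-1, 0), (-1, 1), (-2, 1), (-2, 2), (-3, 2)])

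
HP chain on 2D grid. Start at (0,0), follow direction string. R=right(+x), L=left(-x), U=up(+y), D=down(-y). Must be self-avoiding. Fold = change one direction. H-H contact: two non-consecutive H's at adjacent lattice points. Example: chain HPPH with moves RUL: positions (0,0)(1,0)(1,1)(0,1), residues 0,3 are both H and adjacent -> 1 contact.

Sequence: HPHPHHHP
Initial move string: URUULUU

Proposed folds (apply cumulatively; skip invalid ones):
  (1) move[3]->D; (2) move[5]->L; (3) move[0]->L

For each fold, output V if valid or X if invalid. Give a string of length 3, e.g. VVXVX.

Initial: URUULUU -> [(0, 0), (0, 1), (1, 1), (1, 2), (1, 3), (0, 3), (0, 4), (0, 5)]
Fold 1: move[3]->D => URUDLUU INVALID (collision), skipped
Fold 2: move[5]->L => URUULLU VALID
Fold 3: move[0]->L => LRUULLU INVALID (collision), skipped

Answer: XVX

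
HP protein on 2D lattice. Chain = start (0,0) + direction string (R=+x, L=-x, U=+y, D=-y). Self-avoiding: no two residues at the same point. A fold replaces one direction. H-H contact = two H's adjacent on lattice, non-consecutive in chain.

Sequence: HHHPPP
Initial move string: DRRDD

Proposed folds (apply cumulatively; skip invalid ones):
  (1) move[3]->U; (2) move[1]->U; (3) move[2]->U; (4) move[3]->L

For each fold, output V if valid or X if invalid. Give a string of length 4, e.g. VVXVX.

Answer: XXXX

Derivation:
Initial: DRRDD -> [(0, 0), (0, -1), (1, -1), (2, -1), (2, -2), (2, -3)]
Fold 1: move[3]->U => DRRUD INVALID (collision), skipped
Fold 2: move[1]->U => DURDD INVALID (collision), skipped
Fold 3: move[2]->U => DRUDD INVALID (collision), skipped
Fold 4: move[3]->L => DRRLD INVALID (collision), skipped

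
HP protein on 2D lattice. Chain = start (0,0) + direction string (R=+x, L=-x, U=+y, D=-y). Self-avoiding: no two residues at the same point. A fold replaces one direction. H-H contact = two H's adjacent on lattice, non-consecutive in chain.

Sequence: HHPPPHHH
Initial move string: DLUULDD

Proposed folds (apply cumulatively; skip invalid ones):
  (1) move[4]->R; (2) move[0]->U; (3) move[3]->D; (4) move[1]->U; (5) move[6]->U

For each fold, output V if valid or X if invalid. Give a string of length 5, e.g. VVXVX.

Answer: XVXVX

Derivation:
Initial: DLUULDD -> [(0, 0), (0, -1), (-1, -1), (-1, 0), (-1, 1), (-2, 1), (-2, 0), (-2, -1)]
Fold 1: move[4]->R => DLUURDD INVALID (collision), skipped
Fold 2: move[0]->U => ULUULDD VALID
Fold 3: move[3]->D => ULUDLDD INVALID (collision), skipped
Fold 4: move[1]->U => UUUULDD VALID
Fold 5: move[6]->U => UUUULDU INVALID (collision), skipped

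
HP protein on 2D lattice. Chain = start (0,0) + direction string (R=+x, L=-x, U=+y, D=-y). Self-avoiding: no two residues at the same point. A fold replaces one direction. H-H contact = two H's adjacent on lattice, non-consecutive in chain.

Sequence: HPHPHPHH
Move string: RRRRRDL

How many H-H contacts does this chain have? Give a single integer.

Positions: [(0, 0), (1, 0), (2, 0), (3, 0), (4, 0), (5, 0), (5, -1), (4, -1)]
H-H contact: residue 4 @(4,0) - residue 7 @(4, -1)

Answer: 1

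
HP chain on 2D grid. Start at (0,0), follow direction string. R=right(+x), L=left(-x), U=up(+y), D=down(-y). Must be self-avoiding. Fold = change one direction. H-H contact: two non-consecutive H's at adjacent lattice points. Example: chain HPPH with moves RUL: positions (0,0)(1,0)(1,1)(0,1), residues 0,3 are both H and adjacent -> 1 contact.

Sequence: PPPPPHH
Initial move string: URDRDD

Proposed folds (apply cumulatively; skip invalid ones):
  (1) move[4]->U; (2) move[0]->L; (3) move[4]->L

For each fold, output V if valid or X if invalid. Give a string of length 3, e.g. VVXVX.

Answer: XXX

Derivation:
Initial: URDRDD -> [(0, 0), (0, 1), (1, 1), (1, 0), (2, 0), (2, -1), (2, -2)]
Fold 1: move[4]->U => URDRUD INVALID (collision), skipped
Fold 2: move[0]->L => LRDRDD INVALID (collision), skipped
Fold 3: move[4]->L => URDRLD INVALID (collision), skipped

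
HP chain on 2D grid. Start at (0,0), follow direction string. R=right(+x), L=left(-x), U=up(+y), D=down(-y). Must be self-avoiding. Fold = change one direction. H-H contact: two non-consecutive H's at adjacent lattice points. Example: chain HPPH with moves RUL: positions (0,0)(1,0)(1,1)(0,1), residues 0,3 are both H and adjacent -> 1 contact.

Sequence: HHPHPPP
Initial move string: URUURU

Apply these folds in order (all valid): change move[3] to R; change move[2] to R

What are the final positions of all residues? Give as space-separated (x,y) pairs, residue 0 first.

Initial moves: URUURU
Fold: move[3]->R => URURRU (positions: [(0, 0), (0, 1), (1, 1), (1, 2), (2, 2), (3, 2), (3, 3)])
Fold: move[2]->R => URRRRU (positions: [(0, 0), (0, 1), (1, 1), (2, 1), (3, 1), (4, 1), (4, 2)])

Answer: (0,0) (0,1) (1,1) (2,1) (3,1) (4,1) (4,2)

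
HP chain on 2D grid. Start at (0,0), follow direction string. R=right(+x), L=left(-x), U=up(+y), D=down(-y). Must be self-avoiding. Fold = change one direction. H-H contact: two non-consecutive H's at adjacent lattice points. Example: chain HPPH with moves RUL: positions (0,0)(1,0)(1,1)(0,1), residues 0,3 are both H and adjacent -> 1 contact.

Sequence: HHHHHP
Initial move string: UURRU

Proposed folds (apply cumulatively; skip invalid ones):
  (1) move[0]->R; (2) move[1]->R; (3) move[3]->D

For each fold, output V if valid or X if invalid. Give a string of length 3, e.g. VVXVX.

Answer: VVX

Derivation:
Initial: UURRU -> [(0, 0), (0, 1), (0, 2), (1, 2), (2, 2), (2, 3)]
Fold 1: move[0]->R => RURRU VALID
Fold 2: move[1]->R => RRRRU VALID
Fold 3: move[3]->D => RRRDU INVALID (collision), skipped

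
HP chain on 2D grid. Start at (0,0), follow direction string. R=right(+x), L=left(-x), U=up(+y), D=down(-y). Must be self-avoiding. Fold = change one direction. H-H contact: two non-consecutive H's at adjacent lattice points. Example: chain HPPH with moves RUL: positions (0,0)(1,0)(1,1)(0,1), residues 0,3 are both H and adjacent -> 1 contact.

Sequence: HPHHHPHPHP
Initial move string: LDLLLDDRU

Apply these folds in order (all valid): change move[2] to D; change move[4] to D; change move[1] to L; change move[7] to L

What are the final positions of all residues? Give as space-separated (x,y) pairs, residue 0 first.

Answer: (0,0) (-1,0) (-2,0) (-2,-1) (-3,-1) (-3,-2) (-3,-3) (-3,-4) (-4,-4) (-4,-3)

Derivation:
Initial moves: LDLLLDDRU
Fold: move[2]->D => LDDLLDDRU (positions: [(0, 0), (-1, 0), (-1, -1), (-1, -2), (-2, -2), (-3, -2), (-3, -3), (-3, -4), (-2, -4), (-2, -3)])
Fold: move[4]->D => LDDLDDDRU (positions: [(0, 0), (-1, 0), (-1, -1), (-1, -2), (-2, -2), (-2, -3), (-2, -4), (-2, -5), (-1, -5), (-1, -4)])
Fold: move[1]->L => LLDLDDDRU (positions: [(0, 0), (-1, 0), (-2, 0), (-2, -1), (-3, -1), (-3, -2), (-3, -3), (-3, -4), (-2, -4), (-2, -3)])
Fold: move[7]->L => LLDLDDDLU (positions: [(0, 0), (-1, 0), (-2, 0), (-2, -1), (-3, -1), (-3, -2), (-3, -3), (-3, -4), (-4, -4), (-4, -3)])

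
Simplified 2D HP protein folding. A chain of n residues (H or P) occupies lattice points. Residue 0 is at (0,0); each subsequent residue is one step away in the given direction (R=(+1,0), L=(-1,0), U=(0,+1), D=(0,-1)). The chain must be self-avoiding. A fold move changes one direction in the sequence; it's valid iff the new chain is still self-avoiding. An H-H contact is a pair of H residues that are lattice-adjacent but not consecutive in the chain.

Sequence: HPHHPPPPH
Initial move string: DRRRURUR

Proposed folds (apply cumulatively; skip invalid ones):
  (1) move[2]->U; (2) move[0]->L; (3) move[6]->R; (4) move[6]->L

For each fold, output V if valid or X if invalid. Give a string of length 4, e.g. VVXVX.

Answer: VXVX

Derivation:
Initial: DRRRURUR -> [(0, 0), (0, -1), (1, -1), (2, -1), (3, -1), (3, 0), (4, 0), (4, 1), (5, 1)]
Fold 1: move[2]->U => DRURURUR VALID
Fold 2: move[0]->L => LRURURUR INVALID (collision), skipped
Fold 3: move[6]->R => DRURURRR VALID
Fold 4: move[6]->L => DRURURLR INVALID (collision), skipped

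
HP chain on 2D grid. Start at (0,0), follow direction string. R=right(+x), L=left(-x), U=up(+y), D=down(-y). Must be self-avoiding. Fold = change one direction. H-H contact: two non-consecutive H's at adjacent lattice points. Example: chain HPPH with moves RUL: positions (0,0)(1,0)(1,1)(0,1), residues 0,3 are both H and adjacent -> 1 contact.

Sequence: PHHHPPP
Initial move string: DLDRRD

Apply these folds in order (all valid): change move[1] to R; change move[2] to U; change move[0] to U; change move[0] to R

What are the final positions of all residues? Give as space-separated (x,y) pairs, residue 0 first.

Answer: (0,0) (1,0) (2,0) (2,1) (3,1) (4,1) (4,0)

Derivation:
Initial moves: DLDRRD
Fold: move[1]->R => DRDRRD (positions: [(0, 0), (0, -1), (1, -1), (1, -2), (2, -2), (3, -2), (3, -3)])
Fold: move[2]->U => DRURRD (positions: [(0, 0), (0, -1), (1, -1), (1, 0), (2, 0), (3, 0), (3, -1)])
Fold: move[0]->U => URURRD (positions: [(0, 0), (0, 1), (1, 1), (1, 2), (2, 2), (3, 2), (3, 1)])
Fold: move[0]->R => RRURRD (positions: [(0, 0), (1, 0), (2, 0), (2, 1), (3, 1), (4, 1), (4, 0)])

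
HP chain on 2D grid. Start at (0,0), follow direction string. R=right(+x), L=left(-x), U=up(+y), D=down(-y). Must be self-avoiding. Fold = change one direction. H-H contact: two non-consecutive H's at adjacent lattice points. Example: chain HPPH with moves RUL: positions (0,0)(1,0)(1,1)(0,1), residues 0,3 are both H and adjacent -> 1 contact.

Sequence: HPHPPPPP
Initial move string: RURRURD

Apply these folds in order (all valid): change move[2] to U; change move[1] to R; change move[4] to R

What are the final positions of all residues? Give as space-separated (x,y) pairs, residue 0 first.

Answer: (0,0) (1,0) (2,0) (2,1) (3,1) (4,1) (5,1) (5,0)

Derivation:
Initial moves: RURRURD
Fold: move[2]->U => RUURURD (positions: [(0, 0), (1, 0), (1, 1), (1, 2), (2, 2), (2, 3), (3, 3), (3, 2)])
Fold: move[1]->R => RRURURD (positions: [(0, 0), (1, 0), (2, 0), (2, 1), (3, 1), (3, 2), (4, 2), (4, 1)])
Fold: move[4]->R => RRURRRD (positions: [(0, 0), (1, 0), (2, 0), (2, 1), (3, 1), (4, 1), (5, 1), (5, 0)])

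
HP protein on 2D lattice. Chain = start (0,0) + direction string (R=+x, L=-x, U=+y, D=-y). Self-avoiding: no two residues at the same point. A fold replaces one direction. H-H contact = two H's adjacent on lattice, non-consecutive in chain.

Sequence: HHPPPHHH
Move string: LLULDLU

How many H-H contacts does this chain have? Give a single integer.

Answer: 0

Derivation:
Positions: [(0, 0), (-1, 0), (-2, 0), (-2, 1), (-3, 1), (-3, 0), (-4, 0), (-4, 1)]
No H-H contacts found.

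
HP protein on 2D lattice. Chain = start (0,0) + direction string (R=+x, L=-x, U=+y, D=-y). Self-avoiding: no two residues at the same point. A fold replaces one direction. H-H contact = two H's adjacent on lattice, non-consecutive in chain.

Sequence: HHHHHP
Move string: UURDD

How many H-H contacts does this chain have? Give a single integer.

Answer: 1

Derivation:
Positions: [(0, 0), (0, 1), (0, 2), (1, 2), (1, 1), (1, 0)]
H-H contact: residue 1 @(0,1) - residue 4 @(1, 1)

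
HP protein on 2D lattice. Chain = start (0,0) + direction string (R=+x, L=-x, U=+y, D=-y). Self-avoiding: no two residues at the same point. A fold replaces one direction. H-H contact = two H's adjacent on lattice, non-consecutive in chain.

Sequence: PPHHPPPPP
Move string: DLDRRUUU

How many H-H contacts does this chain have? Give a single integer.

Positions: [(0, 0), (0, -1), (-1, -1), (-1, -2), (0, -2), (1, -2), (1, -1), (1, 0), (1, 1)]
No H-H contacts found.

Answer: 0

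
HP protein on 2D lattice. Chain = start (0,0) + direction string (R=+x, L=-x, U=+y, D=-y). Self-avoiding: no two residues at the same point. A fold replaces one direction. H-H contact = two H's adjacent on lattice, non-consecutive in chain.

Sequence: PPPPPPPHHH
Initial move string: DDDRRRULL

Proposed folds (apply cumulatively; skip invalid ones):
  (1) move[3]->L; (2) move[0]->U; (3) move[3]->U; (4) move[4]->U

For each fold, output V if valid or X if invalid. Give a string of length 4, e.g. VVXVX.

Initial: DDDRRRULL -> [(0, 0), (0, -1), (0, -2), (0, -3), (1, -3), (2, -3), (3, -3), (3, -2), (2, -2), (1, -2)]
Fold 1: move[3]->L => DDDLRRULL INVALID (collision), skipped
Fold 2: move[0]->U => UDDRRRULL INVALID (collision), skipped
Fold 3: move[3]->U => DDDURRULL INVALID (collision), skipped
Fold 4: move[4]->U => DDDRURULL INVALID (collision), skipped

Answer: XXXX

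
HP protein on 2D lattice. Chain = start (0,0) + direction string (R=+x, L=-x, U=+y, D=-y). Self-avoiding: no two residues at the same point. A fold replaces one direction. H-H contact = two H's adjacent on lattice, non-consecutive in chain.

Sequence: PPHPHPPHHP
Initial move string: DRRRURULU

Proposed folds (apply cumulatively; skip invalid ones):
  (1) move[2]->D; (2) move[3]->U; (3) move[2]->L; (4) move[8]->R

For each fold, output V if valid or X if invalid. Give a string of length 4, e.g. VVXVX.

Answer: VXXX

Derivation:
Initial: DRRRURULU -> [(0, 0), (0, -1), (1, -1), (2, -1), (3, -1), (3, 0), (4, 0), (4, 1), (3, 1), (3, 2)]
Fold 1: move[2]->D => DRDRURULU VALID
Fold 2: move[3]->U => DRDUURULU INVALID (collision), skipped
Fold 3: move[2]->L => DRLRURULU INVALID (collision), skipped
Fold 4: move[8]->R => DRDRURULR INVALID (collision), skipped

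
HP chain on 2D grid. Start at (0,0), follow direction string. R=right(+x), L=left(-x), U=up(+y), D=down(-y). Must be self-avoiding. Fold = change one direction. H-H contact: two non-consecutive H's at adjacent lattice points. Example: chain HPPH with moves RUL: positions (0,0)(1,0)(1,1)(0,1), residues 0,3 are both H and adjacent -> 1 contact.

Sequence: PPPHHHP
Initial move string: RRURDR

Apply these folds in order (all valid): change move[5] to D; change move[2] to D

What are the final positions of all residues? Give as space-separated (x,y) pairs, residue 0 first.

Answer: (0,0) (1,0) (2,0) (2,-1) (3,-1) (3,-2) (3,-3)

Derivation:
Initial moves: RRURDR
Fold: move[5]->D => RRURDD (positions: [(0, 0), (1, 0), (2, 0), (2, 1), (3, 1), (3, 0), (3, -1)])
Fold: move[2]->D => RRDRDD (positions: [(0, 0), (1, 0), (2, 0), (2, -1), (3, -1), (3, -2), (3, -3)])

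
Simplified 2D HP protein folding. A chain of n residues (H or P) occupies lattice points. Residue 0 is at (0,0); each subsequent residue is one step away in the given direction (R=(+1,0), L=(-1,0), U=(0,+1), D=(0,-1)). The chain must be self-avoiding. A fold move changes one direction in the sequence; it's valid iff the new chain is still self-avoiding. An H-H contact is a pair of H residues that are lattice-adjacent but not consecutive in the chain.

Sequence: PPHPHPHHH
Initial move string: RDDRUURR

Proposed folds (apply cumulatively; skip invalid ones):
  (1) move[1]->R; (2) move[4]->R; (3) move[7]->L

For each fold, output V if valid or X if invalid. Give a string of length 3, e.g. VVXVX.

Initial: RDDRUURR -> [(0, 0), (1, 0), (1, -1), (1, -2), (2, -2), (2, -1), (2, 0), (3, 0), (4, 0)]
Fold 1: move[1]->R => RRDRUURR VALID
Fold 2: move[4]->R => RRDRRURR VALID
Fold 3: move[7]->L => RRDRRURL INVALID (collision), skipped

Answer: VVX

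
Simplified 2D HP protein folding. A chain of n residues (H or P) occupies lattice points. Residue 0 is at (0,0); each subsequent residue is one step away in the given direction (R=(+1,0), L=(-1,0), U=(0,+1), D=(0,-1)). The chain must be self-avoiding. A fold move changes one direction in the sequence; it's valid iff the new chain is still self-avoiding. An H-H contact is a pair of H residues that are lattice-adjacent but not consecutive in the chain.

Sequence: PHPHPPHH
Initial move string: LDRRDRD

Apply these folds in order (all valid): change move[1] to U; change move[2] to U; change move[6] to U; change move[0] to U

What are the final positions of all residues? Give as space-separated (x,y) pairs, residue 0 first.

Answer: (0,0) (0,1) (0,2) (0,3) (1,3) (1,2) (2,2) (2,3)

Derivation:
Initial moves: LDRRDRD
Fold: move[1]->U => LURRDRD (positions: [(0, 0), (-1, 0), (-1, 1), (0, 1), (1, 1), (1, 0), (2, 0), (2, -1)])
Fold: move[2]->U => LUURDRD (positions: [(0, 0), (-1, 0), (-1, 1), (-1, 2), (0, 2), (0, 1), (1, 1), (1, 0)])
Fold: move[6]->U => LUURDRU (positions: [(0, 0), (-1, 0), (-1, 1), (-1, 2), (0, 2), (0, 1), (1, 1), (1, 2)])
Fold: move[0]->U => UUURDRU (positions: [(0, 0), (0, 1), (0, 2), (0, 3), (1, 3), (1, 2), (2, 2), (2, 3)])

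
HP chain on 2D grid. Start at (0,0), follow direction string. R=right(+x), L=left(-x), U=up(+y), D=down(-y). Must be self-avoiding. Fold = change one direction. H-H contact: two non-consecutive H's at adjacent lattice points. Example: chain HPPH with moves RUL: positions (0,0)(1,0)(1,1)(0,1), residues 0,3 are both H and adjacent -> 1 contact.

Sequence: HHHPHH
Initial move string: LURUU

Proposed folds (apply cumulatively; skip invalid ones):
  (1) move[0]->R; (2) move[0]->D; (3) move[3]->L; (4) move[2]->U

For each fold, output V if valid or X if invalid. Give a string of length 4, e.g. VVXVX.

Answer: VXXV

Derivation:
Initial: LURUU -> [(0, 0), (-1, 0), (-1, 1), (0, 1), (0, 2), (0, 3)]
Fold 1: move[0]->R => RURUU VALID
Fold 2: move[0]->D => DURUU INVALID (collision), skipped
Fold 3: move[3]->L => RURLU INVALID (collision), skipped
Fold 4: move[2]->U => RUUUU VALID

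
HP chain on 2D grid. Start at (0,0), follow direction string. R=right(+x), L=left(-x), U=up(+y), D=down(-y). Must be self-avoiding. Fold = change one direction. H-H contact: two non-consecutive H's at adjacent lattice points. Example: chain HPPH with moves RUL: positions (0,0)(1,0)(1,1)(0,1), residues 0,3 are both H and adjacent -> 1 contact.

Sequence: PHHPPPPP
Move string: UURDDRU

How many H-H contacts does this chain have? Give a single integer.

Answer: 0

Derivation:
Positions: [(0, 0), (0, 1), (0, 2), (1, 2), (1, 1), (1, 0), (2, 0), (2, 1)]
No H-H contacts found.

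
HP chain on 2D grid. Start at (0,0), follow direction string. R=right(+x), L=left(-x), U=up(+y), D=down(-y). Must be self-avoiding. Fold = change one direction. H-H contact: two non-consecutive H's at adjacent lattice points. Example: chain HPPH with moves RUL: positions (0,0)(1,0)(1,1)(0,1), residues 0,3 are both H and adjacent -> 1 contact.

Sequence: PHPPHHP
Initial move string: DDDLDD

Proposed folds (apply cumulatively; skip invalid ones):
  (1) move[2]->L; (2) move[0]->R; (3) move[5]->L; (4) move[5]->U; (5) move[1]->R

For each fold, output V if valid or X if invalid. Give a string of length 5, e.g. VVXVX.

Answer: VVVXX

Derivation:
Initial: DDDLDD -> [(0, 0), (0, -1), (0, -2), (0, -3), (-1, -3), (-1, -4), (-1, -5)]
Fold 1: move[2]->L => DDLLDD VALID
Fold 2: move[0]->R => RDLLDD VALID
Fold 3: move[5]->L => RDLLDL VALID
Fold 4: move[5]->U => RDLLDU INVALID (collision), skipped
Fold 5: move[1]->R => RRLLDL INVALID (collision), skipped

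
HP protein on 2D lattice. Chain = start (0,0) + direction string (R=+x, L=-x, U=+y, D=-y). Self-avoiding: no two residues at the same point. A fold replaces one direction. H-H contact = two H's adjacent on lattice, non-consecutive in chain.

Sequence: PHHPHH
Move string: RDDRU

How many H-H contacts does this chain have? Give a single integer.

Positions: [(0, 0), (1, 0), (1, -1), (1, -2), (2, -2), (2, -1)]
H-H contact: residue 2 @(1,-1) - residue 5 @(2, -1)

Answer: 1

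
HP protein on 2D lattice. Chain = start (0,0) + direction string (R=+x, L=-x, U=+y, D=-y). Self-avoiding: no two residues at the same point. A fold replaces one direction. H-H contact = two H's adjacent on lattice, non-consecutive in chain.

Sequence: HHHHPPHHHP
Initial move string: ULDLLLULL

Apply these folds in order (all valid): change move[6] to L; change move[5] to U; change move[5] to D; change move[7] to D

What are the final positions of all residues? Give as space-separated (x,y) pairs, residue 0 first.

Initial moves: ULDLLLULL
Fold: move[6]->L => ULDLLLLLL (positions: [(0, 0), (0, 1), (-1, 1), (-1, 0), (-2, 0), (-3, 0), (-4, 0), (-5, 0), (-6, 0), (-7, 0)])
Fold: move[5]->U => ULDLLULLL (positions: [(0, 0), (0, 1), (-1, 1), (-1, 0), (-2, 0), (-3, 0), (-3, 1), (-4, 1), (-5, 1), (-6, 1)])
Fold: move[5]->D => ULDLLDLLL (positions: [(0, 0), (0, 1), (-1, 1), (-1, 0), (-2, 0), (-3, 0), (-3, -1), (-4, -1), (-5, -1), (-6, -1)])
Fold: move[7]->D => ULDLLDLDL (positions: [(0, 0), (0, 1), (-1, 1), (-1, 0), (-2, 0), (-3, 0), (-3, -1), (-4, -1), (-4, -2), (-5, -2)])

Answer: (0,0) (0,1) (-1,1) (-1,0) (-2,0) (-3,0) (-3,-1) (-4,-1) (-4,-2) (-5,-2)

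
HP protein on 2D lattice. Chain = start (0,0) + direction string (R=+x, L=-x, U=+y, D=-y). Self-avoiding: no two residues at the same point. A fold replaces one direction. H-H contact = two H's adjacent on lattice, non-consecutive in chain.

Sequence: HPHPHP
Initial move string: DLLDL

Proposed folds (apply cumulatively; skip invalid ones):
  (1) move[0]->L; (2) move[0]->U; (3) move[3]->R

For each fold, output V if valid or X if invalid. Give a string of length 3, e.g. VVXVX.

Initial: DLLDL -> [(0, 0), (0, -1), (-1, -1), (-2, -1), (-2, -2), (-3, -2)]
Fold 1: move[0]->L => LLLDL VALID
Fold 2: move[0]->U => ULLDL VALID
Fold 3: move[3]->R => ULLRL INVALID (collision), skipped

Answer: VVX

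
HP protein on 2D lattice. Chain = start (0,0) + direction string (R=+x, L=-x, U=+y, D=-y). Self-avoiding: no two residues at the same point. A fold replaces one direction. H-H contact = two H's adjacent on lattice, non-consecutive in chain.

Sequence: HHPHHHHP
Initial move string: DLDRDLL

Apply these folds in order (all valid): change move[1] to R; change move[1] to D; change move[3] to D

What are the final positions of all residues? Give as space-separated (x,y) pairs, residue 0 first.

Answer: (0,0) (0,-1) (0,-2) (0,-3) (0,-4) (0,-5) (-1,-5) (-2,-5)

Derivation:
Initial moves: DLDRDLL
Fold: move[1]->R => DRDRDLL (positions: [(0, 0), (0, -1), (1, -1), (1, -2), (2, -2), (2, -3), (1, -3), (0, -3)])
Fold: move[1]->D => DDDRDLL (positions: [(0, 0), (0, -1), (0, -2), (0, -3), (1, -3), (1, -4), (0, -4), (-1, -4)])
Fold: move[3]->D => DDDDDLL (positions: [(0, 0), (0, -1), (0, -2), (0, -3), (0, -4), (0, -5), (-1, -5), (-2, -5)])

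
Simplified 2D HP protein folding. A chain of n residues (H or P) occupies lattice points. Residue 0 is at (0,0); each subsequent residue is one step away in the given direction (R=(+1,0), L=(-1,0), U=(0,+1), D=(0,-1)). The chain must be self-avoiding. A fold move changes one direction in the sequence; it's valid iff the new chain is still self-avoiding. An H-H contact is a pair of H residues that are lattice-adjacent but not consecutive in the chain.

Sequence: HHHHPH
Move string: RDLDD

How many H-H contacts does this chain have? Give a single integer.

Positions: [(0, 0), (1, 0), (1, -1), (0, -1), (0, -2), (0, -3)]
H-H contact: residue 0 @(0,0) - residue 3 @(0, -1)

Answer: 1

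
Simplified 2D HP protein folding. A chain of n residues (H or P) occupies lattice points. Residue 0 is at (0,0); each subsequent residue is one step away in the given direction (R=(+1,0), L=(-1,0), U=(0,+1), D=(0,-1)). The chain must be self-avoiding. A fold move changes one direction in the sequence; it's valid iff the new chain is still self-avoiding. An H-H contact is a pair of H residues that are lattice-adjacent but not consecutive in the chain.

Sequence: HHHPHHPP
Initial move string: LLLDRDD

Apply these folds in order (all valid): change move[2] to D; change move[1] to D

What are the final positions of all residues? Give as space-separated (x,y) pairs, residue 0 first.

Initial moves: LLLDRDD
Fold: move[2]->D => LLDDRDD (positions: [(0, 0), (-1, 0), (-2, 0), (-2, -1), (-2, -2), (-1, -2), (-1, -3), (-1, -4)])
Fold: move[1]->D => LDDDRDD (positions: [(0, 0), (-1, 0), (-1, -1), (-1, -2), (-1, -3), (0, -3), (0, -4), (0, -5)])

Answer: (0,0) (-1,0) (-1,-1) (-1,-2) (-1,-3) (0,-3) (0,-4) (0,-5)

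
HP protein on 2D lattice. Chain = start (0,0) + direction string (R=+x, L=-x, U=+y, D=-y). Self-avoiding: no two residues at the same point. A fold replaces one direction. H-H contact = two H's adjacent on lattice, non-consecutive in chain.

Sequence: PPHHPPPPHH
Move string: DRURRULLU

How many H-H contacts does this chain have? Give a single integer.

Answer: 1

Derivation:
Positions: [(0, 0), (0, -1), (1, -1), (1, 0), (2, 0), (3, 0), (3, 1), (2, 1), (1, 1), (1, 2)]
H-H contact: residue 3 @(1,0) - residue 8 @(1, 1)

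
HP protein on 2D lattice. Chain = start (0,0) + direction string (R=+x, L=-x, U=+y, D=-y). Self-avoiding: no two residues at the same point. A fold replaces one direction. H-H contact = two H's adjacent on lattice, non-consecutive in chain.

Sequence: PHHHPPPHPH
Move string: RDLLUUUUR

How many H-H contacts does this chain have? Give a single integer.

Answer: 0

Derivation:
Positions: [(0, 0), (1, 0), (1, -1), (0, -1), (-1, -1), (-1, 0), (-1, 1), (-1, 2), (-1, 3), (0, 3)]
No H-H contacts found.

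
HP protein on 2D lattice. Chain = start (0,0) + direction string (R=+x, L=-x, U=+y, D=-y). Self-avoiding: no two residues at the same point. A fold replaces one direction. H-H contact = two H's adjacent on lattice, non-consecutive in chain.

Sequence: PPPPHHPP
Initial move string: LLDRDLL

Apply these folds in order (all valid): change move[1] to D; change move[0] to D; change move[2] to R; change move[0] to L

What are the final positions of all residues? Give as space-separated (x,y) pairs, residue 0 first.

Initial moves: LLDRDLL
Fold: move[1]->D => LDDRDLL (positions: [(0, 0), (-1, 0), (-1, -1), (-1, -2), (0, -2), (0, -3), (-1, -3), (-2, -3)])
Fold: move[0]->D => DDDRDLL (positions: [(0, 0), (0, -1), (0, -2), (0, -3), (1, -3), (1, -4), (0, -4), (-1, -4)])
Fold: move[2]->R => DDRRDLL (positions: [(0, 0), (0, -1), (0, -2), (1, -2), (2, -2), (2, -3), (1, -3), (0, -3)])
Fold: move[0]->L => LDRRDLL (positions: [(0, 0), (-1, 0), (-1, -1), (0, -1), (1, -1), (1, -2), (0, -2), (-1, -2)])

Answer: (0,0) (-1,0) (-1,-1) (0,-1) (1,-1) (1,-2) (0,-2) (-1,-2)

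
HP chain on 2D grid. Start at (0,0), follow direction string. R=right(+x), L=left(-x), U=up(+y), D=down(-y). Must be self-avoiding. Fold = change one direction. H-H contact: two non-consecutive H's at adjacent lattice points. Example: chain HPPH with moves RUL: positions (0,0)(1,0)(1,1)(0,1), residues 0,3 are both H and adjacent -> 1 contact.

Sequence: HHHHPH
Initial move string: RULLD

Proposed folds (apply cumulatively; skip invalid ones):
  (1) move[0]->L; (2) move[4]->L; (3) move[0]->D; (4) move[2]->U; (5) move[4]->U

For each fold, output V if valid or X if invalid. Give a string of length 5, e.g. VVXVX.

Initial: RULLD -> [(0, 0), (1, 0), (1, 1), (0, 1), (-1, 1), (-1, 0)]
Fold 1: move[0]->L => LULLD VALID
Fold 2: move[4]->L => LULLL VALID
Fold 3: move[0]->D => DULLL INVALID (collision), skipped
Fold 4: move[2]->U => LUULL VALID
Fold 5: move[4]->U => LUULU VALID

Answer: VVXVV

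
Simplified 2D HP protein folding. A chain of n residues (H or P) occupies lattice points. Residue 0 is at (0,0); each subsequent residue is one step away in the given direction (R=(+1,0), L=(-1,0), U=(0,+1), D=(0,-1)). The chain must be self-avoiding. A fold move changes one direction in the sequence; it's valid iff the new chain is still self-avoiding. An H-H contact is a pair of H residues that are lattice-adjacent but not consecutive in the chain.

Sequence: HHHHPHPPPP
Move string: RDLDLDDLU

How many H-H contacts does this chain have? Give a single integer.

Answer: 1

Derivation:
Positions: [(0, 0), (1, 0), (1, -1), (0, -1), (0, -2), (-1, -2), (-1, -3), (-1, -4), (-2, -4), (-2, -3)]
H-H contact: residue 0 @(0,0) - residue 3 @(0, -1)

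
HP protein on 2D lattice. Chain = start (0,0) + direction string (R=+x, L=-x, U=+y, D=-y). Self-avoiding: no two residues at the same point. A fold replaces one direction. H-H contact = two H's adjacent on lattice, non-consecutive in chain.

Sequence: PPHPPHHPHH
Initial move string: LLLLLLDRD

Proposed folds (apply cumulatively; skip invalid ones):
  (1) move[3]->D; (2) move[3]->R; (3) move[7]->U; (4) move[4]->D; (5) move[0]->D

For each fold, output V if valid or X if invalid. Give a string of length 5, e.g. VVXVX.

Initial: LLLLLLDRD -> [(0, 0), (-1, 0), (-2, 0), (-3, 0), (-4, 0), (-5, 0), (-6, 0), (-6, -1), (-5, -1), (-5, -2)]
Fold 1: move[3]->D => LLLDLLDRD VALID
Fold 2: move[3]->R => LLLRLLDRD INVALID (collision), skipped
Fold 3: move[7]->U => LLLDLLDUD INVALID (collision), skipped
Fold 4: move[4]->D => LLLDDLDRD VALID
Fold 5: move[0]->D => DLLDDLDRD VALID

Answer: VXXVV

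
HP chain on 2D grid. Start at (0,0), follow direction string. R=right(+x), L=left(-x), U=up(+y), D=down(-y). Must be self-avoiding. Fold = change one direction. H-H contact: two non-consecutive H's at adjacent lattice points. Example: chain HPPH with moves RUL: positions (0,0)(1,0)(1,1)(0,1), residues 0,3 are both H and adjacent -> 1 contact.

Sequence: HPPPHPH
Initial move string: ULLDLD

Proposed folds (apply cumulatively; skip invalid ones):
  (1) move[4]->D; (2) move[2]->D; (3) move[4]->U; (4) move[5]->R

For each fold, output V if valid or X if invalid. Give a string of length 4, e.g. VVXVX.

Initial: ULLDLD -> [(0, 0), (0, 1), (-1, 1), (-2, 1), (-2, 0), (-3, 0), (-3, -1)]
Fold 1: move[4]->D => ULLDDD VALID
Fold 2: move[2]->D => ULDDDD VALID
Fold 3: move[4]->U => ULDDUD INVALID (collision), skipped
Fold 4: move[5]->R => ULDDDR VALID

Answer: VVXV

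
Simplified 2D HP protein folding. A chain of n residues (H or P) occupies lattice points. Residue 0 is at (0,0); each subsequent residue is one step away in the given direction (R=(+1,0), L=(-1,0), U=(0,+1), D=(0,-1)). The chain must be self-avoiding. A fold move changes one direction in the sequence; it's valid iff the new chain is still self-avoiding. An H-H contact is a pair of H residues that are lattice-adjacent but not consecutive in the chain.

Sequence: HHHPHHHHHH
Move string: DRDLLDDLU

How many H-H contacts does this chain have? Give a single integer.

Answer: 2

Derivation:
Positions: [(0, 0), (0, -1), (1, -1), (1, -2), (0, -2), (-1, -2), (-1, -3), (-1, -4), (-2, -4), (-2, -3)]
H-H contact: residue 1 @(0,-1) - residue 4 @(0, -2)
H-H contact: residue 6 @(-1,-3) - residue 9 @(-2, -3)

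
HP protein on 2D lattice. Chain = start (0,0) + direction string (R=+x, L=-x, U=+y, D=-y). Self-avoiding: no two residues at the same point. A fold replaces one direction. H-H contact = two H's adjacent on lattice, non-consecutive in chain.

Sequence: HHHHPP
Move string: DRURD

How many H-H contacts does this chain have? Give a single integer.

Answer: 1

Derivation:
Positions: [(0, 0), (0, -1), (1, -1), (1, 0), (2, 0), (2, -1)]
H-H contact: residue 0 @(0,0) - residue 3 @(1, 0)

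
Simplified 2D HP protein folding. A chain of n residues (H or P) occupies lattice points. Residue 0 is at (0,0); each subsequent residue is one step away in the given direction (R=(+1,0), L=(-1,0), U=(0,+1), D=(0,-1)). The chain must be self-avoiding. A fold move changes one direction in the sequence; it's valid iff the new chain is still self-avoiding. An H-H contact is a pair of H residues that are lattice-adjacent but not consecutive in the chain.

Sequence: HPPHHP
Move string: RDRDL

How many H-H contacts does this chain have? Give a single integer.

Answer: 0

Derivation:
Positions: [(0, 0), (1, 0), (1, -1), (2, -1), (2, -2), (1, -2)]
No H-H contacts found.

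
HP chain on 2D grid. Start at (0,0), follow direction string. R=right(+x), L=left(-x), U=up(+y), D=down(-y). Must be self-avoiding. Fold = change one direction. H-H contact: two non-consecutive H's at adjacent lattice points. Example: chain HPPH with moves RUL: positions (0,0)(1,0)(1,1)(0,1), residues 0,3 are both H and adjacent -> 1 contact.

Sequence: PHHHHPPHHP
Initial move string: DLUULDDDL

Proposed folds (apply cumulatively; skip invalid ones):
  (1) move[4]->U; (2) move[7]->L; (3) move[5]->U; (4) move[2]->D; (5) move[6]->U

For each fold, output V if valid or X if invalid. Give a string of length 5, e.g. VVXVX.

Answer: XVXXX

Derivation:
Initial: DLUULDDDL -> [(0, 0), (0, -1), (-1, -1), (-1, 0), (-1, 1), (-2, 1), (-2, 0), (-2, -1), (-2, -2), (-3, -2)]
Fold 1: move[4]->U => DLUUUDDDL INVALID (collision), skipped
Fold 2: move[7]->L => DLUULDDLL VALID
Fold 3: move[5]->U => DLUULUDLL INVALID (collision), skipped
Fold 4: move[2]->D => DLDULDDLL INVALID (collision), skipped
Fold 5: move[6]->U => DLUULDULL INVALID (collision), skipped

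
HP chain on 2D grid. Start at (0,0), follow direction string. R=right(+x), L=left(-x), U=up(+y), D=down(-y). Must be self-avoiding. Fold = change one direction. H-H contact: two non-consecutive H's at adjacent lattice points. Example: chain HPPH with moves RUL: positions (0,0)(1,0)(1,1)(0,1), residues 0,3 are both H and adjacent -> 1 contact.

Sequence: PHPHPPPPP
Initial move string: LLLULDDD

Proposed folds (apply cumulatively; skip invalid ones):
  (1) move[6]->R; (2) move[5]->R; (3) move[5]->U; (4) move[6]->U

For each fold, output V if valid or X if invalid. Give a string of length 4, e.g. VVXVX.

Answer: XXXX

Derivation:
Initial: LLLULDDD -> [(0, 0), (-1, 0), (-2, 0), (-3, 0), (-3, 1), (-4, 1), (-4, 0), (-4, -1), (-4, -2)]
Fold 1: move[6]->R => LLLULDRD INVALID (collision), skipped
Fold 2: move[5]->R => LLLULRDD INVALID (collision), skipped
Fold 3: move[5]->U => LLLULUDD INVALID (collision), skipped
Fold 4: move[6]->U => LLLULDUD INVALID (collision), skipped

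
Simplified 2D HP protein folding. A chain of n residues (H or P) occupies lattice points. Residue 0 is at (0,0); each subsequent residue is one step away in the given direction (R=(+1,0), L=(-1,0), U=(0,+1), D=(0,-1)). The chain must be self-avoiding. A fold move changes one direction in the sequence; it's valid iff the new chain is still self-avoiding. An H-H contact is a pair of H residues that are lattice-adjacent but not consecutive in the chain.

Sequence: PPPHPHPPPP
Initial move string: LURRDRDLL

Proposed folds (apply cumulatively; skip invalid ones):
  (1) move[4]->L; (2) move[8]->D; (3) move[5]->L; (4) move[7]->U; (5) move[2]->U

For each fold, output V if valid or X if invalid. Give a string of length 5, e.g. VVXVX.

Answer: XVXXX

Derivation:
Initial: LURRDRDLL -> [(0, 0), (-1, 0), (-1, 1), (0, 1), (1, 1), (1, 0), (2, 0), (2, -1), (1, -1), (0, -1)]
Fold 1: move[4]->L => LURRLRDLL INVALID (collision), skipped
Fold 2: move[8]->D => LURRDRDLD VALID
Fold 3: move[5]->L => LURRDLDLD INVALID (collision), skipped
Fold 4: move[7]->U => LURRDRDUD INVALID (collision), skipped
Fold 5: move[2]->U => LUURDRDLD INVALID (collision), skipped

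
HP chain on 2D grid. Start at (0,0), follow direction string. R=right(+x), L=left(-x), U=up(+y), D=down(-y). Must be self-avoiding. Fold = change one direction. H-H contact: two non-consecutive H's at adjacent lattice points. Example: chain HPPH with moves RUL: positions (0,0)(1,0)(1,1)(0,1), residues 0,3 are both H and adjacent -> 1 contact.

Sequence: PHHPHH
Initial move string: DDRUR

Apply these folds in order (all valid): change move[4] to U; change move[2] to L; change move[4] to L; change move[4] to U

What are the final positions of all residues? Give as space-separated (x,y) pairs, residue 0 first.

Initial moves: DDRUR
Fold: move[4]->U => DDRUU (positions: [(0, 0), (0, -1), (0, -2), (1, -2), (1, -1), (1, 0)])
Fold: move[2]->L => DDLUU (positions: [(0, 0), (0, -1), (0, -2), (-1, -2), (-1, -1), (-1, 0)])
Fold: move[4]->L => DDLUL (positions: [(0, 0), (0, -1), (0, -2), (-1, -2), (-1, -1), (-2, -1)])
Fold: move[4]->U => DDLUU (positions: [(0, 0), (0, -1), (0, -2), (-1, -2), (-1, -1), (-1, 0)])

Answer: (0,0) (0,-1) (0,-2) (-1,-2) (-1,-1) (-1,0)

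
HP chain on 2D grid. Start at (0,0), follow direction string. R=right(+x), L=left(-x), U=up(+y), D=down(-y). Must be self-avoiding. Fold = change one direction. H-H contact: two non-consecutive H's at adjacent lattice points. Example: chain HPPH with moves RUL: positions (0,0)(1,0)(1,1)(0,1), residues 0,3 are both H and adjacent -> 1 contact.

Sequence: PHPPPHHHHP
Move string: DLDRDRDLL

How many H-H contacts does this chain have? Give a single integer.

Answer: 1

Derivation:
Positions: [(0, 0), (0, -1), (-1, -1), (-1, -2), (0, -2), (0, -3), (1, -3), (1, -4), (0, -4), (-1, -4)]
H-H contact: residue 5 @(0,-3) - residue 8 @(0, -4)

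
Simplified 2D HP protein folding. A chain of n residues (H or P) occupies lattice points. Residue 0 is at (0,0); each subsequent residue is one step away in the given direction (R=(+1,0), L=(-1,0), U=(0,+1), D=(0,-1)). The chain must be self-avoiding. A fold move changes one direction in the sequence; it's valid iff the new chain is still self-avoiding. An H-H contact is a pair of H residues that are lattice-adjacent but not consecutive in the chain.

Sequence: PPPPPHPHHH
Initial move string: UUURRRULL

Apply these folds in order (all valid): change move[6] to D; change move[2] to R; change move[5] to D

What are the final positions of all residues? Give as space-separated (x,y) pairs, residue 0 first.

Answer: (0,0) (0,1) (0,2) (1,2) (2,2) (3,2) (3,1) (3,0) (2,0) (1,0)

Derivation:
Initial moves: UUURRRULL
Fold: move[6]->D => UUURRRDLL (positions: [(0, 0), (0, 1), (0, 2), (0, 3), (1, 3), (2, 3), (3, 3), (3, 2), (2, 2), (1, 2)])
Fold: move[2]->R => UURRRRDLL (positions: [(0, 0), (0, 1), (0, 2), (1, 2), (2, 2), (3, 2), (4, 2), (4, 1), (3, 1), (2, 1)])
Fold: move[5]->D => UURRRDDLL (positions: [(0, 0), (0, 1), (0, 2), (1, 2), (2, 2), (3, 2), (3, 1), (3, 0), (2, 0), (1, 0)])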